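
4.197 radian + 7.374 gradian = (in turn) 0.6864. Check: 4.197 radian = 4.197 rad. 1 gradian = 0.015707963 rad, so 7.374 gradian = 7.374 * 0.015707963 = 0.11583052 rad. Sum: 4.197 + 0.11583052 = 4.3128305 rad. 1 turn = 6.2831853 rad, so 4.3128305 rad = 4.3128305 / 6.2831853 = 0.6864083 turn ≈ 0.6864 turn (4 s.f.).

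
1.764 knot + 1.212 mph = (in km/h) 5.217. Check: 1 knot = 0.51444444 m/s, so 1.764 knot = 1.764 * 0.51444444 = 0.90748 m/s. 1 mph = 0.44704 m/s, so 1.212 mph = 1.212 * 0.44704 = 0.54181248 m/s. Sum: 0.90748 + 0.54181248 = 1.4492925 m/s. 1 km/h = 0.27777778 m/s, so 1.4492925 m/s = 1.4492925 / 0.27777778 = 5.2174529 km/h ≈ 5.217 km/h (4 s.f.).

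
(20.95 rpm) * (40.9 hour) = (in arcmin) 1 rpm = 0.10471976 rad/s, so 20.95 rpm = 20.95 * 0.10471976 = 2.1938789 rad/s. 1 hour = 3600 s, so 40.9 hour = 40.9 * 3600 = 147240 s. Combine: 2.1938789 rad/s * 147240 s = 323026.72 rad. 1 arcmin = 0.00029088821 rad, so 323026.72 rad = 323026.72 / 0.00029088821 = 1.1104841e+09 arcmin ≈ 1.11e+09 arcmin (4 s.f.). Final answer: 1.11e+09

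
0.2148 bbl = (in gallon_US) 9.022. Check: 1 bbl = 0.15898729 m^3, so 0.2148 bbl = 0.2148 * 0.15898729 = 0.034150471 m^3. 1 gallon_US = 0.0037854118 m^3, so 0.034150471 m^3 = 0.034150471 / 0.0037854118 = 9.0216 gallon_US ≈ 9.022 gallon_US (4 s.f.).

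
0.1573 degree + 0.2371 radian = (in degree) 1 degree = 0.017453293 rad, so 0.1573 degree = 0.1573 * 0.017453293 = 0.0027454029 rad. 0.2371 radian = 0.2371 rad. Sum: 0.0027454029 + 0.2371 = 0.2398454 rad. 1 degree = 0.017453293 rad, so 0.2398454 rad = 0.2398454 / 0.017453293 = 13.742129 degree ≈ 13.74 degree (4 s.f.). Final answer: 13.74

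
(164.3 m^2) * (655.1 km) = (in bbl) 164.3 m^2 is already in m^2. 1 km = 1000 m, so 655.1 km = 655.1 * 1000 = 655100 m. Combine: 164.3 m^2 * 655100 m = 1.0763293e+08 m^3. 1 bbl = 0.15898729 m^3, so 1.0763293e+08 m^3 = 1.0763293e+08 / 0.15898729 = 6.7699076e+08 bbl ≈ 6.77e+08 bbl (4 s.f.). Final answer: 6.77e+08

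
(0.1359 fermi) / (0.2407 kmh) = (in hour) 5.646e-19. Check: 1 fermi = 1e-15 m, so 0.1359 fermi = 0.1359 * 1e-15 = 1.359e-16 m. 1 kmh = 0.27777778 m/s, so 0.2407 kmh = 0.2407 * 0.27777778 = 0.066861111 m/s. Combine: 1.359e-16 m / 0.066861111 m/s = 2.0325717e-15 s. 1 hour = 3600 s, so 2.0325717e-15 s = 2.0325717e-15 / 3600 = 5.6460324e-19 hour ≈ 5.646e-19 hour (4 s.f.).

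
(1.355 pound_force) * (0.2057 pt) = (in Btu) 1 pound_force = 4.4482216 N, so 1.355 pound_force = 1.355 * 4.4482216 = 6.0273403 N. 1 pt = 0.00035277778 m, so 0.2057 pt = 0.2057 * 0.00035277778 = 7.2566389e-05 m. Combine: 6.0273403 N * 7.2566389e-05 m = 0.00043738232 J. 1 Btu = 1055.0559 J, so 0.00043738232 J = 0.00043738232 / 1055.0559 = 4.1455845e-07 Btu ≈ 4.146e-07 Btu (4 s.f.). Final answer: 4.146e-07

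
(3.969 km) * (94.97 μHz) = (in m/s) 1 km = 1000 m, so 3.969 km = 3.969 * 1000 = 3969 m. 1 μHz = 1e-06 Hz, so 94.97 μHz = 94.97 * 1e-06 = 9.497e-05 Hz. Combine: 3969 m * 9.497e-05 Hz = 0.37693593 m/s. Result: 0.37693593 m/s ≈ 0.3769 m/s (4 s.f.). Final answer: 0.3769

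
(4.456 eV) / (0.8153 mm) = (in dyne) 8.757e-11. Check: 1 eV = 1.6021766e-19 J, so 4.456 eV = 4.456 * 1.6021766e-19 = 7.1392991e-19 J. 1 mm = 0.001 m, so 0.8153 mm = 0.8153 * 0.001 = 0.0008153 m. Combine: 7.1392991e-19 J / 0.0008153 m = 8.7566529e-16 N. 1 dyne = 1e-05 N, so 8.7566529e-16 N = 8.7566529e-16 / 1e-05 = 8.7566529e-11 dyne ≈ 8.757e-11 dyne (4 s.f.).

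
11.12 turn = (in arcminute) 1 turn = 6.2831853 rad, so 11.12 turn = 11.12 * 6.2831853 = 69.869021 rad. 1 arcminute = 0.00029088821 rad, so 69.869021 rad = 69.869021 / 0.00029088821 = 240192 arcminute ≈ 2.402e+05 arcminute (4 s.f.). Final answer: 2.402e+05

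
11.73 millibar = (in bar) 0.01173. Check: 1 millibar = 100 Pa, so 11.73 millibar = 11.73 * 100 = 1173 Pa. 1 bar = 100000 Pa, so 1173 Pa = 1173 / 100000 = 0.01173 bar.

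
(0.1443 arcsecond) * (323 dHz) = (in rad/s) 1 arcsecond = 4.8481368e-06 rad, so 0.1443 arcsecond = 0.1443 * 4.8481368e-06 = 6.9958614e-07 rad. 1 dHz = 0.1 Hz, so 323 dHz = 323 * 0.1 = 32.3 Hz. Combine: 6.9958614e-07 rad * 32.3 Hz = 2.2596632e-05 rad/s. Result: 2.2596632e-05 rad/s ≈ 2.26e-05 rad/s (4 s.f.). Final answer: 2.26e-05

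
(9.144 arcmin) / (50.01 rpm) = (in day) 1 arcmin = 0.00029088821 rad, so 9.144 arcmin = 9.144 * 0.00029088821 = 0.0026598818 rad. 1 rpm = 0.10471976 rad/s, so 50.01 rpm = 50.01 * 0.10471976 = 5.237035 rad/s. Combine: 0.0026598818 rad / 5.237035 rad/s = 0.00050789842 s. 1 day = 86400 s, so 0.00050789842 s = 0.00050789842 / 86400 = 5.8784539e-09 day ≈ 5.878e-09 day (4 s.f.). Final answer: 5.878e-09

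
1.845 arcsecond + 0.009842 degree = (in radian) 1 arcsecond = 4.8481368e-06 rad, so 1.845 arcsecond = 1.845 * 4.8481368e-06 = 8.9448124e-06 rad. 1 degree = 0.017453293 rad, so 0.009842 degree = 0.009842 * 0.017453293 = 0.0001717753 rad. Sum: 8.9448124e-06 + 0.0001717753 = 0.00018072012 rad. 0.00018072012 rad = 0.00018072012 radian ≈ 0.0001807 radian (4 s.f.). Final answer: 0.0001807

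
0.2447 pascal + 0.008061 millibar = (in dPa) 10.51. Check: 0.2447 pascal = 0.2447 Pa. 1 millibar = 100 Pa, so 0.008061 millibar = 0.008061 * 100 = 0.8061 Pa. Sum: 0.2447 + 0.8061 = 1.0508 Pa. 1 dPa = 0.1 Pa, so 1.0508 Pa = 1.0508 / 0.1 = 10.508 dPa ≈ 10.51 dPa (4 s.f.).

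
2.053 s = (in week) 3.395e-06. Check: 1 week = 604800 s, so 2.053 s = 2.053 / 604800 = 3.3945106e-06 week ≈ 3.395e-06 week (4 s.f.).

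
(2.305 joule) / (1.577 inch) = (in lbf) 2.305 joule = 2.305 J. 1 inch = 0.0254 m, so 1.577 inch = 1.577 * 0.0254 = 0.0400558 m. Combine: 2.305 J / 0.0400558 m = 57.544725 N. 1 lbf = 4.4482216 N, so 57.544725 N = 57.544725 / 4.4482216 = 12.936569 lbf ≈ 12.94 lbf (4 s.f.). Final answer: 12.94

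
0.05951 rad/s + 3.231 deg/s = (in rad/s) 0.1159. Check: 0.05951 rad/s is already in rad/s. 1 deg/s = 0.017453293 rad/s, so 3.231 deg/s = 3.231 * 0.017453293 = 0.056391588 rad/s. Sum: 0.05951 + 0.056391588 = 0.11590159 rad/s. Result: 0.11590159 rad/s ≈ 0.1159 rad/s (4 s.f.).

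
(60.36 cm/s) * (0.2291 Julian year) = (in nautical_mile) 1 cm/s = 0.01 m/s, so 60.36 cm/s = 60.36 * 0.01 = 0.6036 m/s. 1 Julian year = 31557600 s, so 0.2291 Julian year = 0.2291 * 31557600 = 7229846.2 s. Combine: 0.6036 m/s * 7229846.2 s = 4363935.1 m. 1 nautical_mile = 1852 m, so 4363935.1 m = 4363935.1 / 1852 = 2356.3365 nautical_mile ≈ 2356 nautical_mile (4 s.f.). Final answer: 2356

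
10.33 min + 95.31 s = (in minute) 11.92. Check: 1 min = 60 s, so 10.33 min = 10.33 * 60 = 619.8 s. 95.31 s is already in s. Sum: 619.8 + 95.31 = 715.11 s. 1 minute = 60 s, so 715.11 s = 715.11 / 60 = 11.9185 minute ≈ 11.92 minute (4 s.f.).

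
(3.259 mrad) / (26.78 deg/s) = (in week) 1.153e-08. Check: 1 mrad = 0.001 rad, so 3.259 mrad = 3.259 * 0.001 = 0.003259 rad. 1 deg/s = 0.017453293 rad/s, so 26.78 deg/s = 26.78 * 0.017453293 = 0.46739917 rad/s. Combine: 0.003259 rad / 0.46739917 rad/s = 0.0069726268 s. 1 week = 604800 s, so 0.0069726268 s = 0.0069726268 / 604800 = 1.1528814e-08 week ≈ 1.153e-08 week (4 s.f.).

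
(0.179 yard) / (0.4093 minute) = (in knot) 1 yard = 0.9144 m, so 0.179 yard = 0.179 * 0.9144 = 0.1636776 m. 1 minute = 60 s, so 0.4093 minute = 0.4093 * 60 = 24.558 s. Combine: 0.1636776 m / 24.558 s = 0.0066649401 m/s. 1 knot = 0.51444444 m/s, so 0.0066649401 m/s = 0.0066649401 / 0.51444444 = 0.012955607 knot ≈ 0.01296 knot (4 s.f.). Final answer: 0.01296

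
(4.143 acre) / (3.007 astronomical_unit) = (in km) 1 acre = 4046.8564 m^2, so 4.143 acre = 4.143 * 4046.8564 = 16766.126 m^2. 1 astronomical_unit = 1.4959787e+11 m, so 3.007 astronomical_unit = 3.007 * 1.4959787e+11 = 4.498408e+11 m. Combine: 16766.126 m^2 / 4.498408e+11 m = 3.7271244e-08 m. 1 km = 1000 m, so 3.7271244e-08 m = 3.7271244e-08 / 1000 = 3.7271244e-11 km ≈ 3.727e-11 km (4 s.f.). Final answer: 3.727e-11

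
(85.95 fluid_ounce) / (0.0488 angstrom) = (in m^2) 1 fluid_ounce = 2.957353e-05 m^3, so 85.95 fluid_ounce = 85.95 * 2.957353e-05 = 0.0025418449 m^3. 1 angstrom = 1e-10 m, so 0.0488 angstrom = 0.0488 * 1e-10 = 4.88e-12 m. Combine: 0.0025418449 m^3 / 4.88e-12 m = 5.2086985e+08 m^2. Result: 5.2086985e+08 m^2 ≈ 5.209e+08 m^2 (4 s.f.). Final answer: 5.209e+08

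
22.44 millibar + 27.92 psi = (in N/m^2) 1.947e+05. Check: 1 millibar = 100 Pa, so 22.44 millibar = 22.44 * 100 = 2244 Pa. 1 psi = 6894.7573 Pa, so 27.92 psi = 27.92 * 6894.7573 = 192501.62 Pa. Sum: 2244 + 192501.62 = 194745.62 Pa. 194745.62 Pa = 194745.62 N/m^2 ≈ 1.947e+05 N/m^2 (4 s.f.).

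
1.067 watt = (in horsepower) 1.067 watt = 1.067 W. 1 horsepower = 745.69987 W, so 1.067 W = 1.067 / 745.69987 = 0.0014308706 horsepower ≈ 0.001431 horsepower (4 s.f.). Final answer: 0.001431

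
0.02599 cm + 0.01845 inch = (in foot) 0.00239. Check: 1 cm = 0.01 m, so 0.02599 cm = 0.02599 * 0.01 = 0.0002599 m. 1 inch = 0.0254 m, so 0.01845 inch = 0.01845 * 0.0254 = 0.00046863 m. Sum: 0.0002599 + 0.00046863 = 0.00072853 m. 1 foot = 0.3048 m, so 0.00072853 m = 0.00072853 / 0.3048 = 0.0023901903 foot ≈ 0.00239 foot (4 s.f.).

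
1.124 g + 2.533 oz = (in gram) 72.93. Check: 1 g = 0.001 kg, so 1.124 g = 1.124 * 0.001 = 0.001124 kg. 1 oz = 0.028349523 kg, so 2.533 oz = 2.533 * 0.028349523 = 0.071809342 kg. Sum: 0.001124 + 0.071809342 = 0.072933342 kg. 1 gram = 0.001 kg, so 0.072933342 kg = 0.072933342 / 0.001 = 72.933342 gram ≈ 72.93 gram (4 s.f.).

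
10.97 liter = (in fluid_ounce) 370.9. Check: 1 liter = 0.001 m^3, so 10.97 liter = 10.97 * 0.001 = 0.01097 m^3. 1 fluid_ounce = 2.957353e-05 m^3, so 0.01097 m^3 = 0.01097 / 2.957353e-05 = 370.93983 fluid_ounce ≈ 370.9 fluid_ounce (4 s.f.).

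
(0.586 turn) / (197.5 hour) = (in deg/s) 0.0002967. Check: 1 turn = 6.2831853 rad, so 0.586 turn = 0.586 * 6.2831853 = 3.6819466 rad. 1 hour = 3600 s, so 197.5 hour = 197.5 * 3600 = 711000 s. Combine: 3.6819466 rad / 711000 s = 5.1785465e-06 rad/s. 1 deg/s = 0.017453293 rad/s, so 5.1785465e-06 rad/s = 5.1785465e-06 / 0.017453293 = 0.00029670886 deg/s ≈ 0.0002967 deg/s (4 s.f.).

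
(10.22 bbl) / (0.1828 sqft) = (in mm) 9.568e+04. Check: 1 bbl = 0.15898729 m^3, so 10.22 bbl = 10.22 * 0.15898729 = 1.6248502 m^3. 1 sqft = 0.09290304 m^2, so 0.1828 sqft = 0.1828 * 0.09290304 = 0.016982676 m^2. Combine: 1.6248502 m^3 / 0.016982676 m^2 = 95.676923 m. 1 mm = 0.001 m, so 95.676923 m = 95.676923 / 0.001 = 95676.923 mm ≈ 9.568e+04 mm (4 s.f.).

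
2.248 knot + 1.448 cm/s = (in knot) 1 knot = 0.51444444 m/s, so 2.248 knot = 2.248 * 0.51444444 = 1.1564711 m/s. 1 cm/s = 0.01 m/s, so 1.448 cm/s = 1.448 * 0.01 = 0.01448 m/s. Sum: 1.1564711 + 0.01448 = 1.1709511 m/s. 1 knot = 0.51444444 m/s, so 1.1709511 m/s = 1.1709511 / 0.51444444 = 2.2761469 knot ≈ 2.276 knot (4 s.f.). Final answer: 2.276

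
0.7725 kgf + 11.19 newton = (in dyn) 1 kgf = 9.80665 N, so 0.7725 kgf = 0.7725 * 9.80665 = 7.5756371 N. 11.19 newton = 11.19 N. Sum: 7.5756371 + 11.19 = 18.765637 N. 1 dyn = 1e-05 N, so 18.765637 N = 18.765637 / 1e-05 = 1876563.7 dyn ≈ 1.877e+06 dyn (4 s.f.). Final answer: 1.877e+06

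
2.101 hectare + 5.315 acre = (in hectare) 1 hectare = 10000 m^2, so 2.101 hectare = 2.101 * 10000 = 21010 m^2. 1 acre = 4046.8564 m^2, so 5.315 acre = 5.315 * 4046.8564 = 21509.042 m^2. Sum: 21010 + 21509.042 = 42519.042 m^2. 1 hectare = 10000 m^2, so 42519.042 m^2 = 42519.042 / 10000 = 4.2519042 hectare ≈ 4.252 hectare (4 s.f.). Final answer: 4.252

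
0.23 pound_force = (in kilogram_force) 0.1043. Check: 1 pound_force = 4.4482216 N, so 0.23 pound_force = 0.23 * 4.4482216 = 1.023091 N. 1 kilogram_force = 9.80665 N, so 1.023091 N = 1.023091 / 9.80665 = 0.10432625 kilogram_force ≈ 0.1043 kilogram_force (4 s.f.).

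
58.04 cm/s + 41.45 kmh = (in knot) 1 cm/s = 0.01 m/s, so 58.04 cm/s = 58.04 * 0.01 = 0.5804 m/s. 1 kmh = 0.27777778 m/s, so 41.45 kmh = 41.45 * 0.27777778 = 11.513889 m/s. Sum: 0.5804 + 11.513889 = 12.094289 m/s. 1 knot = 0.51444444 m/s, so 12.094289 m/s = 12.094289 / 0.51444444 = 23.509417 knot ≈ 23.51 knot (4 s.f.). Final answer: 23.51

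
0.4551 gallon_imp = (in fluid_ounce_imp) 1 gallon_imp = 0.00454609 m^3, so 0.4551 gallon_imp = 0.4551 * 0.00454609 = 0.0020689256 m^3. 1 fluid_ounce_imp = 2.8413063e-05 m^3, so 0.0020689256 m^3 = 0.0020689256 / 2.8413063e-05 = 72.816 fluid_ounce_imp ≈ 72.82 fluid_ounce_imp (4 s.f.). Final answer: 72.82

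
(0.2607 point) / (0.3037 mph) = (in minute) 1 point = 0.00035277778 m, so 0.2607 point = 0.2607 * 0.00035277778 = 9.1969167e-05 m. 1 mph = 0.44704 m/s, so 0.3037 mph = 0.3037 * 0.44704 = 0.13576605 m/s. Combine: 9.1969167e-05 m / 0.13576605 m/s = 0.00067740918 s. 1 minute = 60 s, so 0.00067740918 s = 0.00067740918 / 60 = 1.1290153e-05 minute ≈ 1.129e-05 minute (4 s.f.). Final answer: 1.129e-05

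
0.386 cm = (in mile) 2.398e-06. Check: 1 cm = 0.01 m, so 0.386 cm = 0.386 * 0.01 = 0.00386 m. 1 mile = 1609.344 m, so 0.00386 m = 0.00386 / 1609.344 = 2.3984928e-06 mile ≈ 2.398e-06 mile (4 s.f.).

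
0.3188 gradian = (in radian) 0.005008. Check: 1 gradian = 0.015707963 rad, so 0.3188 gradian = 0.3188 * 0.015707963 = 0.0050076987 rad. 0.0050076987 rad = 0.0050076987 radian ≈ 0.005008 radian (4 s.f.).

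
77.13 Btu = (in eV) 1 Btu = 1055.0559 J, so 77.13 Btu = 77.13 * 1055.0559 = 81376.458 J. 1 eV = 1.6021766e-19 J, so 81376.458 J = 81376.458 / 1.6021766e-19 = 5.079119e+23 eV ≈ 5.079e+23 eV (4 s.f.). Final answer: 5.079e+23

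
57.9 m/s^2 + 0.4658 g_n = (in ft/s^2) 57.9 m/s^2 is already in m/s^2. 1 g_n = 9.80665 m/s^2, so 0.4658 g_n = 0.4658 * 9.80665 = 4.5679376 m/s^2. Sum: 57.9 + 4.5679376 = 62.467938 m/s^2. 1 ft/s^2 = 0.3048 m/s^2, so 62.467938 m/s^2 = 62.467938 / 0.3048 = 204.9473 ft/s^2 ≈ 204.9 ft/s^2 (4 s.f.). Final answer: 204.9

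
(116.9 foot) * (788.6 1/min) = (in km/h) 1 foot = 0.3048 m, so 116.9 foot = 116.9 * 0.3048 = 35.63112 m. 1 1/min = 0.016666667 Hz, so 788.6 1/min = 788.6 * 0.016666667 = 13.143333 Hz. Combine: 35.63112 m * 13.143333 Hz = 468.31169 m/s. 1 km/h = 0.27777778 m/s, so 468.31169 m/s = 468.31169 / 0.27777778 = 1685.9221 km/h ≈ 1686 km/h (4 s.f.). Final answer: 1686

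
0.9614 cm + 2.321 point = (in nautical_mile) 5.633e-06. Check: 1 cm = 0.01 m, so 0.9614 cm = 0.9614 * 0.01 = 0.009614 m. 1 point = 0.00035277778 m, so 2.321 point = 2.321 * 0.00035277778 = 0.00081879722 m. Sum: 0.009614 + 0.00081879722 = 0.010432797 m. 1 nautical_mile = 1852 m, so 0.010432797 m = 0.010432797 / 1852 = 5.6332598e-06 nautical_mile ≈ 5.633e-06 nautical_mile (4 s.f.).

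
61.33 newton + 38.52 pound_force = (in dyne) 61.33 newton = 61.33 N. 1 pound_force = 4.4482216 N, so 38.52 pound_force = 38.52 * 4.4482216 = 171.3455 N. Sum: 61.33 + 171.3455 = 232.6755 N. 1 dyne = 1e-05 N, so 232.6755 N = 232.6755 / 1e-05 = 23267550 dyne ≈ 2.327e+07 dyne (4 s.f.). Final answer: 2.327e+07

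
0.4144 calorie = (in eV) 1.082e+19. Check: 1 calorie = 4.184 J, so 0.4144 calorie = 0.4144 * 4.184 = 1.7338496 J. 1 eV = 1.6021766e-19 J, so 1.7338496 J = 1.7338496 / 1.6021766e-19 = 1.0821838e+19 eV ≈ 1.082e+19 eV (4 s.f.).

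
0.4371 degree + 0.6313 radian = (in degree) 36.61. Check: 1 degree = 0.017453293 rad, so 0.4371 degree = 0.4371 * 0.017453293 = 0.0076288342 rad. 0.6313 radian = 0.6313 rad. Sum: 0.0076288342 + 0.6313 = 0.63892883 rad. 1 degree = 0.017453293 rad, so 0.63892883 rad = 0.63892883 / 0.017453293 = 36.607926 degree ≈ 36.61 degree (4 s.f.).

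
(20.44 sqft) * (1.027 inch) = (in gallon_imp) 1 sqft = 0.09290304 m^2, so 20.44 sqft = 20.44 * 0.09290304 = 1.8989381 m^2. 1 inch = 0.0254 m, so 1.027 inch = 1.027 * 0.0254 = 0.0260858 m. Combine: 1.8989381 m^2 * 0.0260858 m = 0.04953532 m^3. 1 gallon_imp = 0.00454609 m^3, so 0.04953532 m^3 = 0.04953532 / 0.00454609 = 10.896247 gallon_imp ≈ 10.9 gallon_imp (4 s.f.). Final answer: 10.9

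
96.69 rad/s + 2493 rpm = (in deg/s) 96.69 rad/s is already in rad/s. 1 rpm = 0.10471976 rad/s, so 2493 rpm = 2493 * 0.10471976 = 261.06635 rad/s. Sum: 96.69 + 261.06635 = 357.75635 rad/s. 1 deg/s = 0.017453293 rad/s, so 357.75635 rad/s = 357.75635 / 0.017453293 = 20497.929 deg/s ≈ 2.05e+04 deg/s (4 s.f.). Final answer: 2.05e+04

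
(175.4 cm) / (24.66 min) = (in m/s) 0.001185. Check: 1 cm = 0.01 m, so 175.4 cm = 175.4 * 0.01 = 1.754 m. 1 min = 60 s, so 24.66 min = 24.66 * 60 = 1479.6 s. Combine: 1.754 m / 1479.6 s = 0.0011854555 m/s. Result: 0.0011854555 m/s ≈ 0.001185 m/s (4 s.f.).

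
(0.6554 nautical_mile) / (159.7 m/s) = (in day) 1 nautical_mile = 1852 m, so 0.6554 nautical_mile = 0.6554 * 1852 = 1213.8008 m. 159.7 m/s is already in m/s. Combine: 1213.8008 m / 159.7 m/s = 7.6005059 s. 1 day = 86400 s, so 7.6005059 s = 7.6005059 / 86400 = 8.7968819e-05 day ≈ 8.797e-05 day (4 s.f.). Final answer: 8.797e-05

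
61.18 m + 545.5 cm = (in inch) 61.18 m is already in m. 1 cm = 0.01 m, so 545.5 cm = 545.5 * 0.01 = 5.455 m. Sum: 61.18 + 5.455 = 66.635 m. 1 inch = 0.0254 m, so 66.635 m = 66.635 / 0.0254 = 2623.4252 inch ≈ 2623 inch (4 s.f.). Final answer: 2623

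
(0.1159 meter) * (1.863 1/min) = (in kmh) 0.01296. Check: 0.1159 meter = 0.1159 m. 1 1/min = 0.016666667 Hz, so 1.863 1/min = 1.863 * 0.016666667 = 0.03105 Hz. Combine: 0.1159 m * 0.03105 Hz = 0.003598695 m/s. 1 kmh = 0.27777778 m/s, so 0.003598695 m/s = 0.003598695 / 0.27777778 = 0.012955302 kmh ≈ 0.01296 kmh (4 s.f.).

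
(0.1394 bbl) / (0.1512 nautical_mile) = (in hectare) 7.915e-09. Check: 1 bbl = 0.15898729 m^3, so 0.1394 bbl = 0.1394 * 0.15898729 = 0.022162829 m^3. 1 nautical_mile = 1852 m, so 0.1512 nautical_mile = 0.1512 * 1852 = 280.0224 m. Combine: 0.022162829 m^3 / 280.0224 m = 7.9146629e-05 m^2. 1 hectare = 10000 m^2, so 7.9146629e-05 m^2 = 7.9146629e-05 / 10000 = 7.9146629e-09 hectare ≈ 7.915e-09 hectare (4 s.f.).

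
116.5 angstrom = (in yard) 1 angstrom = 1e-10 m, so 116.5 angstrom = 116.5 * 1e-10 = 1.165e-08 m. 1 yard = 0.9144 m, so 1.165e-08 m = 1.165e-08 / 0.9144 = 1.2740595e-08 yard ≈ 1.274e-08 yard (4 s.f.). Final answer: 1.274e-08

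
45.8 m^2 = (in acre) 0.01132. Check: 1 acre = 4046.8564 m^2, so 45.8 m^2 = 45.8 / 4046.8564 = 0.011317426 acre ≈ 0.01132 acre (4 s.f.).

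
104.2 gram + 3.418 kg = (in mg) 1 gram = 0.001 kg, so 104.2 gram = 104.2 * 0.001 = 0.1042 kg. 3.418 kg is already in kg. Sum: 0.1042 + 3.418 = 3.5222 kg. 1 mg = 1e-06 kg, so 3.5222 kg = 3.5222 / 1e-06 = 3522200 mg ≈ 3.522e+06 mg (4 s.f.). Final answer: 3.522e+06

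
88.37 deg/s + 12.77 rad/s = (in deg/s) 1 deg/s = 0.017453293 rad/s, so 88.37 deg/s = 88.37 * 0.017453293 = 1.5423475 rad/s. 12.77 rad/s is already in rad/s. Sum: 1.5423475 + 12.77 = 14.312347 rad/s. 1 deg/s = 0.017453293 rad/s, so 14.312347 rad/s = 14.312347 / 0.017453293 = 820.0371 deg/s ≈ 820 deg/s (4 s.f.). Final answer: 820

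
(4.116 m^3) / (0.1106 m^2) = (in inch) 1465. Check: 4.116 m^3 is already in m^3. 0.1106 m^2 is already in m^2. Combine: 4.116 m^3 / 0.1106 m^2 = 37.21519 m. 1 inch = 0.0254 m, so 37.21519 m = 37.21519 / 0.0254 = 1465.165 inch ≈ 1465 inch (4 s.f.).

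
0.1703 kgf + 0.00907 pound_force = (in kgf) 0.1744. Check: 1 kgf = 9.80665 N, so 0.1703 kgf = 0.1703 * 9.80665 = 1.6700725 N. 1 pound_force = 4.4482216 N, so 0.00907 pound_force = 0.00907 * 4.4482216 = 0.04034537 N. Sum: 1.6700725 + 0.04034537 = 1.7104179 N. 1 kgf = 9.80665 N, so 1.7104179 N = 1.7104179 / 9.80665 = 0.17441408 kgf ≈ 0.1744 kgf (4 s.f.).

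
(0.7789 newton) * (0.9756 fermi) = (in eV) 4743. Check: 0.7789 newton = 0.7789 N. 1 fermi = 1e-15 m, so 0.9756 fermi = 0.9756 * 1e-15 = 9.756e-16 m. Combine: 0.7789 N * 9.756e-16 m = 7.5989484e-16 J. 1 eV = 1.6021766e-19 J, so 7.5989484e-16 J = 7.5989484e-16 / 1.6021766e-19 = 4742.8905 eV ≈ 4743 eV (4 s.f.).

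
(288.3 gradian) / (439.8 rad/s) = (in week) 1.703e-08. Check: 1 gradian = 0.015707963 rad, so 288.3 gradian = 288.3 * 0.015707963 = 4.5286058 rad. 439.8 rad/s is already in rad/s. Combine: 4.5286058 rad / 439.8 rad/s = 0.010296966 s. 1 week = 604800 s, so 0.010296966 s = 0.010296966 / 604800 = 1.7025407e-08 week ≈ 1.703e-08 week (4 s.f.).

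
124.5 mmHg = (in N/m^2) 1 mmHg = 133.32237 Pa, so 124.5 mmHg = 124.5 * 133.32237 = 16598.635 Pa. 16598.635 Pa = 16598.635 N/m^2 ≈ 1.66e+04 N/m^2 (4 s.f.). Final answer: 1.66e+04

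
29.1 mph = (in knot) 1 mph = 0.44704 m/s, so 29.1 mph = 29.1 * 0.44704 = 13.008864 m/s. 1 knot = 0.51444444 m/s, so 13.008864 m/s = 13.008864 / 0.51444444 = 25.287209 knot ≈ 25.29 knot (4 s.f.). Final answer: 25.29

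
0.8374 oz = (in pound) 0.05234. Check: 1 oz = 0.028349523 kg, so 0.8374 oz = 0.8374 * 0.028349523 = 0.023739891 kg. 1 pound = 0.45359237 kg, so 0.023739891 kg = 0.023739891 / 0.45359237 = 0.0523375 pound ≈ 0.05234 pound (4 s.f.).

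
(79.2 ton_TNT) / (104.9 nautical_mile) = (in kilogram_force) 1 ton_TNT = 4.184e+09 J, so 79.2 ton_TNT = 79.2 * 4.184e+09 = 3.313728e+11 J. 1 nautical_mile = 1852 m, so 104.9 nautical_mile = 104.9 * 1852 = 194274.8 m. Combine: 3.313728e+11 J / 194274.8 m = 1705691.1 N. 1 kilogram_force = 9.80665 N, so 1705691.1 N = 1705691.1 / 9.80665 = 173932.09 kilogram_force ≈ 1.739e+05 kilogram_force (4 s.f.). Final answer: 1.739e+05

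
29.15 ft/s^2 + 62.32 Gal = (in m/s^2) 1 ft/s^2 = 0.3048 m/s^2, so 29.15 ft/s^2 = 29.15 * 0.3048 = 8.88492 m/s^2. 1 Gal = 0.01 m/s^2, so 62.32 Gal = 62.32 * 0.01 = 0.6232 m/s^2. Sum: 8.88492 + 0.6232 = 9.50812 m/s^2. Result: 9.50812 m/s^2 ≈ 9.508 m/s^2 (4 s.f.). Final answer: 9.508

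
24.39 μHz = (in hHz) 1 μHz = 1e-06 Hz, so 24.39 μHz = 24.39 * 1e-06 = 2.439e-05 Hz. 1 hHz = 100 Hz, so 2.439e-05 Hz = 2.439e-05 / 100 = 2.439e-07 hHz. Final answer: 2.439e-07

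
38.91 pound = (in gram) 1.765e+04. Check: 1 pound = 0.45359237 kg, so 38.91 pound = 38.91 * 0.45359237 = 17.649279 kg. 1 gram = 0.001 kg, so 17.649279 kg = 17.649279 / 0.001 = 17649.279 gram ≈ 1.765e+04 gram (4 s.f.).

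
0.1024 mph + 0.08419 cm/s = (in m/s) 0.04662. Check: 1 mph = 0.44704 m/s, so 0.1024 mph = 0.1024 * 0.44704 = 0.045776896 m/s. 1 cm/s = 0.01 m/s, so 0.08419 cm/s = 0.08419 * 0.01 = 0.0008419 m/s. Sum: 0.045776896 + 0.0008419 = 0.046618796 m/s. Result: 0.046618796 m/s ≈ 0.04662 m/s (4 s.f.).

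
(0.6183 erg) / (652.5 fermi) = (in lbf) 1 erg = 1e-07 J, so 0.6183 erg = 0.6183 * 1e-07 = 6.183e-08 J. 1 fermi = 1e-15 m, so 652.5 fermi = 652.5 * 1e-15 = 6.525e-13 m. Combine: 6.183e-08 J / 6.525e-13 m = 94758.621 N. 1 lbf = 4.4482216 N, so 94758.621 N = 94758.621 / 4.4482216 = 21302.585 lbf ≈ 2.13e+04 lbf (4 s.f.). Final answer: 2.13e+04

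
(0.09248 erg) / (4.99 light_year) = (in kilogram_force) 1 erg = 1e-07 J, so 0.09248 erg = 0.09248 * 1e-07 = 9.248e-09 J. 1 light_year = 9.4607305e+15 m, so 4.99 light_year = 4.99 * 9.4607305e+15 = 4.7209045e+16 m. Combine: 9.248e-09 J / 4.7209045e+16 m = 1.9589466e-25 N. 1 kilogram_force = 9.80665 N, so 1.9589466e-25 N = 1.9589466e-25 / 9.80665 = 1.9975696e-26 kilogram_force ≈ 1.998e-26 kilogram_force (4 s.f.). Final answer: 1.998e-26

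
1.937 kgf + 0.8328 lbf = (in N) 22.7. Check: 1 kgf = 9.80665 N, so 1.937 kgf = 1.937 * 9.80665 = 18.995481 N. 1 lbf = 4.4482216 N, so 0.8328 lbf = 0.8328 * 4.4482216 = 3.704479 N. Sum: 18.995481 + 3.704479 = 22.69996 N. Result: 22.69996 N ≈ 22.7 N (4 s.f.).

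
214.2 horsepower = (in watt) 1 horsepower = 745.69987 W, so 214.2 horsepower = 214.2 * 745.69987 = 159728.91 W. 159728.91 W = 159728.91 watt ≈ 1.597e+05 watt (4 s.f.). Final answer: 1.597e+05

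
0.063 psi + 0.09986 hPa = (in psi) 1 psi = 6894.7573 Pa, so 0.063 psi = 0.063 * 6894.7573 = 434.36971 Pa. 1 hPa = 100 Pa, so 0.09986 hPa = 0.09986 * 100 = 9.986 Pa. Sum: 434.36971 + 9.986 = 444.35571 Pa. 1 psi = 6894.7573 Pa, so 444.35571 Pa = 444.35571 / 6894.7573 = 0.064448347 psi ≈ 0.06445 psi (4 s.f.). Final answer: 0.06445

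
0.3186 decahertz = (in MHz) 1 decahertz = 10 Hz, so 0.3186 decahertz = 0.3186 * 10 = 3.186 Hz. 1 MHz = 1000000 Hz, so 3.186 Hz = 3.186 / 1000000 = 3.186e-06 MHz. Final answer: 3.186e-06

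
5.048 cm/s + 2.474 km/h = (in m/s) 1 cm/s = 0.01 m/s, so 5.048 cm/s = 5.048 * 0.01 = 0.05048 m/s. 1 km/h = 0.27777778 m/s, so 2.474 km/h = 2.474 * 0.27777778 = 0.68722222 m/s. Sum: 0.05048 + 0.68722222 = 0.73770222 m/s. Result: 0.73770222 m/s ≈ 0.7377 m/s (4 s.f.). Final answer: 0.7377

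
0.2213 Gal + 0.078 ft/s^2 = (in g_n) 1 Gal = 0.01 m/s^2, so 0.2213 Gal = 0.2213 * 0.01 = 0.002213 m/s^2. 1 ft/s^2 = 0.3048 m/s^2, so 0.078 ft/s^2 = 0.078 * 0.3048 = 0.0237744 m/s^2. Sum: 0.002213 + 0.0237744 = 0.0259874 m/s^2. 1 g_n = 9.80665 m/s^2, so 0.0259874 m/s^2 = 0.0259874 / 9.80665 = 0.0026499773 g_n ≈ 0.00265 g_n (4 s.f.). Final answer: 0.00265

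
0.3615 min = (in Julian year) 1 min = 60 s, so 0.3615 min = 0.3615 * 60 = 21.69 s. 1 Julian year = 31557600 s, so 21.69 s = 21.69 / 31557600 = 6.8731462e-07 Julian year ≈ 6.873e-07 Julian year (4 s.f.). Final answer: 6.873e-07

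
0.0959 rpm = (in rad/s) 0.01004. Check: 1 rpm = 0.10471976 rad/s, so 0.0959 rpm = 0.0959 * 0.10471976 = 0.010042625 rad/s. Result: 0.010042625 rad/s ≈ 0.01004 rad/s (4 s.f.).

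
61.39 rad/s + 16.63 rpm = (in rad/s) 63.13. Check: 61.39 rad/s is already in rad/s. 1 rpm = 0.10471976 rad/s, so 16.63 rpm = 16.63 * 0.10471976 = 1.7414895 rad/s. Sum: 61.39 + 1.7414895 = 63.13149 rad/s. Result: 63.13149 rad/s ≈ 63.13 rad/s (4 s.f.).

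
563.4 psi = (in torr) 1 psi = 6894.7573 Pa, so 563.4 psi = 563.4 * 6894.7573 = 3884506.3 Pa. 1 torr = 133.32237 Pa, so 3884506.3 Pa = 3884506.3 / 133.32237 = 29136.193 torr ≈ 2.914e+04 torr (4 s.f.). Final answer: 2.914e+04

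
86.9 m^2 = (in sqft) 1 sqft = 0.09290304 m^2, so 86.9 m^2 = 86.9 / 0.09290304 = 935.38382 sqft ≈ 935.4 sqft (4 s.f.). Final answer: 935.4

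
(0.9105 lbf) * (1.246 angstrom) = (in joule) 5.046e-10. Check: 1 lbf = 4.4482216 N, so 0.9105 lbf = 0.9105 * 4.4482216 = 4.0501058 N. 1 angstrom = 1e-10 m, so 1.246 angstrom = 1.246 * 1e-10 = 1.246e-10 m. Combine: 4.0501058 N * 1.246e-10 m = 5.0464318e-10 J. 5.0464318e-10 J = 5.0464318e-10 joule ≈ 5.046e-10 joule (4 s.f.).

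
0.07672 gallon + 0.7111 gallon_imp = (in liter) 1 gallon = 0.0037854118 m^3, so 0.07672 gallon = 0.07672 * 0.0037854118 = 0.00029041679 m^3. 1 gallon_imp = 0.00454609 m^3, so 0.7111 gallon_imp = 0.7111 * 0.00454609 = 0.0032327246 m^3. Sum: 0.00029041679 + 0.0032327246 = 0.0035231414 m^3. 1 liter = 0.001 m^3, so 0.0035231414 m^3 = 0.0035231414 / 0.001 = 3.5231414 liter ≈ 3.523 liter (4 s.f.). Final answer: 3.523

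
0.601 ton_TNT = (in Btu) 2.383e+06. Check: 1 ton_TNT = 4.184e+09 J, so 0.601 ton_TNT = 0.601 * 4.184e+09 = 2.514584e+09 J. 1 Btu = 1055.0559 J, so 2.514584e+09 J = 2.514584e+09 / 1055.0559 = 2383365.8 Btu ≈ 2.383e+06 Btu (4 s.f.).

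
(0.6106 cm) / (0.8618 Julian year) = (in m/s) 2.245e-10. Check: 1 cm = 0.01 m, so 0.6106 cm = 0.6106 * 0.01 = 0.006106 m. 1 Julian year = 31557600 s, so 0.8618 Julian year = 0.8618 * 31557600 = 27196340 s. Combine: 0.006106 m / 27196340 s = 2.2451551e-10 m/s. Result: 2.2451551e-10 m/s ≈ 2.245e-10 m/s (4 s.f.).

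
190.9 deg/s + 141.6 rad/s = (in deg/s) 8304. Check: 1 deg/s = 0.017453293 rad/s, so 190.9 deg/s = 190.9 * 0.017453293 = 3.3318335 rad/s. 141.6 rad/s is already in rad/s. Sum: 3.3318335 + 141.6 = 144.93183 rad/s. 1 deg/s = 0.017453293 rad/s, so 144.93183 rad/s = 144.93183 / 0.017453293 = 8303.9824 deg/s ≈ 8304 deg/s (4 s.f.).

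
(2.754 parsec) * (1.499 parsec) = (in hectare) 3.931e+29. Check: 1 parsec = 3.0856776e+16 m, so 2.754 parsec = 2.754 * 3.0856776e+16 = 8.4979561e+16 m. 1 parsec = 3.0856776e+16 m, so 1.499 parsec = 1.499 * 3.0856776e+16 = 4.6254307e+16 m. Combine: 8.4979561e+16 m * 4.6254307e+16 m = 3.9306707e+33 m^2. 1 hectare = 10000 m^2, so 3.9306707e+33 m^2 = 3.9306707e+33 / 10000 = 3.9306707e+29 hectare ≈ 3.931e+29 hectare (4 s.f.).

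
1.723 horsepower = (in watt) 1 horsepower = 745.69987 W, so 1.723 horsepower = 1.723 * 745.69987 = 1284.8409 W. 1284.8409 W = 1284.8409 watt ≈ 1285 watt (4 s.f.). Final answer: 1285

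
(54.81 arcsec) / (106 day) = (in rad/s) 1 arcsec = 4.8481368e-06 rad, so 54.81 arcsec = 54.81 * 4.8481368e-06 = 0.00026572638 rad. 1 day = 86400 s, so 106 day = 106 * 86400 = 9158400 s. Combine: 0.00026572638 rad / 9158400 s = 2.9014498e-11 rad/s. Result: 2.9014498e-11 rad/s ≈ 2.901e-11 rad/s (4 s.f.). Final answer: 2.901e-11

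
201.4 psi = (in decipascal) 1 psi = 6894.7573 Pa, so 201.4 psi = 201.4 * 6894.7573 = 1388604.1 Pa. 1 decipascal = 0.1 Pa, so 1388604.1 Pa = 1388604.1 / 0.1 = 13886041 decipascal ≈ 1.389e+07 decipascal (4 s.f.). Final answer: 1.389e+07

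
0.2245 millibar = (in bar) 1 millibar = 100 Pa, so 0.2245 millibar = 0.2245 * 100 = 22.45 Pa. 1 bar = 100000 Pa, so 22.45 Pa = 22.45 / 100000 = 0.0002245 bar. Final answer: 0.0002245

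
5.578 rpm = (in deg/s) 33.47. Check: 1 rpm = 0.10471976 rad/s, so 5.578 rpm = 5.578 * 0.10471976 = 0.58412679 rad/s. 1 deg/s = 0.017453293 rad/s, so 0.58412679 rad/s = 0.58412679 / 0.017453293 = 33.468 deg/s ≈ 33.47 deg/s (4 s.f.).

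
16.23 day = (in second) 1 day = 86400 s, so 16.23 day = 16.23 * 86400 = 1402272 s. 1402272 s = 1402272 second ≈ 1.402e+06 second (4 s.f.). Final answer: 1.402e+06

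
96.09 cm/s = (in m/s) 1 cm/s = 0.01 m/s, so 96.09 cm/s = 96.09 * 0.01 = 0.9609 m/s. Result: 0.9609 m/s. Final answer: 0.9609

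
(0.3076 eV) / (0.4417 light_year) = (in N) 1.179e-35. Check: 1 eV = 1.6021766e-19 J, so 0.3076 eV = 0.3076 * 1.6021766e-19 = 4.9282953e-20 J. 1 light_year = 9.4607305e+15 m, so 0.4417 light_year = 0.4417 * 9.4607305e+15 = 4.1788046e+15 m. Combine: 4.9282953e-20 J / 4.1788046e+15 m = 1.1793553e-35 N. Result: 1.1793553e-35 N ≈ 1.179e-35 N (4 s.f.).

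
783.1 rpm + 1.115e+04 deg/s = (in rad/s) 276.6. Check: 1 rpm = 0.10471976 rad/s, so 783.1 rpm = 783.1 * 0.10471976 = 82.00604 rad/s. 1 deg/s = 0.017453293 rad/s, so 1.115e+04 deg/s = 1.115e+04 * 0.017453293 = 194.60421 rad/s. Sum: 82.00604 + 194.60421 = 276.61025 rad/s. Result: 276.61025 rad/s ≈ 276.6 rad/s (4 s.f.).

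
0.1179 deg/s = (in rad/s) 0.002058. Check: 1 deg/s = 0.017453293 rad/s, so 0.1179 deg/s = 0.1179 * 0.017453293 = 0.0020577432 rad/s. Result: 0.0020577432 rad/s ≈ 0.002058 rad/s (4 s.f.).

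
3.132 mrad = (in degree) 1 mrad = 0.001 rad, so 3.132 mrad = 3.132 * 0.001 = 0.003132 rad. 1 degree = 0.017453293 rad, so 0.003132 rad = 0.003132 / 0.017453293 = 0.17945038 degree ≈ 0.1795 degree (4 s.f.). Final answer: 0.1795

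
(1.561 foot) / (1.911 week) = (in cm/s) 1 foot = 0.3048 m, so 1.561 foot = 1.561 * 0.3048 = 0.4757928 m. 1 week = 604800 s, so 1.911 week = 1.911 * 604800 = 1155772.8 s. Combine: 0.4757928 m / 1155772.8 s = 4.1166638e-07 m/s. 1 cm/s = 0.01 m/s, so 4.1166638e-07 m/s = 4.1166638e-07 / 0.01 = 4.1166638e-05 cm/s ≈ 4.117e-05 cm/s (4 s.f.). Final answer: 4.117e-05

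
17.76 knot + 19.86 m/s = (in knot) 1 knot = 0.51444444 m/s, so 17.76 knot = 17.76 * 0.51444444 = 9.1365333 m/s. 19.86 m/s is already in m/s. Sum: 9.1365333 + 19.86 = 28.996533 m/s. 1 knot = 0.51444444 m/s, so 28.996533 m/s = 28.996533 / 0.51444444 = 56.364752 knot ≈ 56.36 knot (4 s.f.). Final answer: 56.36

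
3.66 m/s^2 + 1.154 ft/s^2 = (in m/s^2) 4.012. Check: 3.66 m/s^2 is already in m/s^2. 1 ft/s^2 = 0.3048 m/s^2, so 1.154 ft/s^2 = 1.154 * 0.3048 = 0.3517392 m/s^2. Sum: 3.66 + 0.3517392 = 4.0117392 m/s^2. Result: 4.0117392 m/s^2 ≈ 4.012 m/s^2 (4 s.f.).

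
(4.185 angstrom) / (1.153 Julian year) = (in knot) 1 angstrom = 1e-10 m, so 4.185 angstrom = 4.185 * 1e-10 = 4.185e-10 m. 1 Julian year = 31557600 s, so 1.153 Julian year = 1.153 * 31557600 = 36385913 s. Combine: 4.185e-10 m / 36385913 s = 1.1501704e-17 m/s. 1 knot = 0.51444444 m/s, so 1.1501704e-17 m/s = 1.1501704e-17 / 0.51444444 = 2.2357524e-17 knot ≈ 2.236e-17 knot (4 s.f.). Final answer: 2.236e-17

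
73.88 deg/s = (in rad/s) 1 deg/s = 0.017453293 rad/s, so 73.88 deg/s = 73.88 * 0.017453293 = 1.2894493 rad/s. Result: 1.2894493 rad/s ≈ 1.289 rad/s (4 s.f.). Final answer: 1.289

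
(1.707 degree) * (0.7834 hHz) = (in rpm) 22.29. Check: 1 degree = 0.017453293 rad, so 1.707 degree = 1.707 * 0.017453293 = 0.02979277 rad. 1 hHz = 100 Hz, so 0.7834 hHz = 0.7834 * 100 = 78.34 Hz. Combine: 0.02979277 rad * 78.34 Hz = 2.3339656 rad/s. 1 rpm = 0.10471976 rad/s, so 2.3339656 rad/s = 2.3339656 / 0.10471976 = 22.28773 rpm ≈ 22.29 rpm (4 s.f.).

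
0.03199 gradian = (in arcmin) 1.727. Check: 1 gradian = 0.015707963 rad, so 0.03199 gradian = 0.03199 * 0.015707963 = 0.00050249774 rad. 1 arcmin = 0.00029088821 rad, so 0.00050249774 rad = 0.00050249774 / 0.00029088821 = 1.72746 arcmin ≈ 1.727 arcmin (4 s.f.).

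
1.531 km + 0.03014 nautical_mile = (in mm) 1 km = 1000 m, so 1.531 km = 1.531 * 1000 = 1531 m. 1 nautical_mile = 1852 m, so 0.03014 nautical_mile = 0.03014 * 1852 = 55.81928 m. Sum: 1531 + 55.81928 = 1586.8193 m. 1 mm = 0.001 m, so 1586.8193 m = 1586.8193 / 0.001 = 1586819.3 mm ≈ 1.587e+06 mm (4 s.f.). Final answer: 1.587e+06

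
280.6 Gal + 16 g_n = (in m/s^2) 1 Gal = 0.01 m/s^2, so 280.6 Gal = 280.6 * 0.01 = 2.806 m/s^2. 1 g_n = 9.80665 m/s^2, so 16 g_n = 16 * 9.80665 = 156.9064 m/s^2. Sum: 2.806 + 156.9064 = 159.7124 m/s^2. Result: 159.7124 m/s^2 ≈ 159.7 m/s^2 (4 s.f.). Final answer: 159.7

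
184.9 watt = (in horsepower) 0.248. Check: 184.9 watt = 184.9 W. 1 horsepower = 745.69987 W, so 184.9 W = 184.9 / 745.69987 = 0.24795498 horsepower ≈ 0.248 horsepower (4 s.f.).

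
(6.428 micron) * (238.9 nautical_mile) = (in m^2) 2.844. Check: 1 micron = 1e-06 m, so 6.428 micron = 6.428 * 1e-06 = 6.428e-06 m. 1 nautical_mile = 1852 m, so 238.9 nautical_mile = 238.9 * 1852 = 442442.8 m. Combine: 6.428e-06 m * 442442.8 m = 2.8440223 m^2. Result: 2.8440223 m^2 ≈ 2.844 m^2 (4 s.f.).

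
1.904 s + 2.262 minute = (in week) 0.0002276. Check: 1.904 s is already in s. 1 minute = 60 s, so 2.262 minute = 2.262 * 60 = 135.72 s. Sum: 1.904 + 135.72 = 137.624 s. 1 week = 604800 s, so 137.624 s = 137.624 / 604800 = 0.00022755291 week ≈ 0.0002276 week (4 s.f.).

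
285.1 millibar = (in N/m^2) 1 millibar = 100 Pa, so 285.1 millibar = 285.1 * 100 = 28510 Pa. 28510 Pa = 28510 N/m^2 ≈ 2.851e+04 N/m^2 (4 s.f.). Final answer: 2.851e+04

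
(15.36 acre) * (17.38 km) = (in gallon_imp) 1 acre = 4046.8564 m^2, so 15.36 acre = 15.36 * 4046.8564 = 62159.715 m^2. 1 km = 1000 m, so 17.38 km = 17.38 * 1000 = 17380 m. Combine: 62159.715 m^2 * 17380 m = 1.0803358e+09 m^3. 1 gallon_imp = 0.00454609 m^3, so 1.0803358e+09 m^3 = 1.0803358e+09 / 0.00454609 = 2.3764066e+11 gallon_imp ≈ 2.376e+11 gallon_imp (4 s.f.). Final answer: 2.376e+11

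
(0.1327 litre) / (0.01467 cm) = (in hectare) 1 litre = 0.001 m^3, so 0.1327 litre = 0.1327 * 0.001 = 0.0001327 m^3. 1 cm = 0.01 m, so 0.01467 cm = 0.01467 * 0.01 = 0.0001467 m. Combine: 0.0001327 m^3 / 0.0001467 m = 0.90456714 m^2. 1 hectare = 10000 m^2, so 0.90456714 m^2 = 0.90456714 / 10000 = 9.0456714e-05 hectare ≈ 9.046e-05 hectare (4 s.f.). Final answer: 9.046e-05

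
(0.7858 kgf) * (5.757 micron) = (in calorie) 1 kgf = 9.80665 N, so 0.7858 kgf = 0.7858 * 9.80665 = 7.7060656 N. 1 micron = 1e-06 m, so 5.757 micron = 5.757 * 1e-06 = 5.757e-06 m. Combine: 7.7060656 N * 5.757e-06 m = 4.4363819e-05 J. 1 calorie = 4.184 J, so 4.4363819e-05 J = 4.4363819e-05 / 4.184 = 1.0603207e-05 calorie ≈ 1.06e-05 calorie (4 s.f.). Final answer: 1.06e-05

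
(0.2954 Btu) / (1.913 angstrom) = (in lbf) 3.663e+11. Check: 1 Btu = 1055.0559 J, so 0.2954 Btu = 0.2954 * 1055.0559 = 311.6635 J. 1 angstrom = 1e-10 m, so 1.913 angstrom = 1.913 * 1e-10 = 1.913e-10 m. Combine: 311.6635 J / 1.913e-10 m = 1.6291871e+12 N. 1 lbf = 4.4482216 N, so 1.6291871e+12 N = 1.6291871e+12 / 4.4482216 = 3.6625584e+11 lbf ≈ 3.663e+11 lbf (4 s.f.).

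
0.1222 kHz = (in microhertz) 1.222e+08. Check: 1 kHz = 1000 Hz, so 0.1222 kHz = 0.1222 * 1000 = 122.2 Hz. 1 microhertz = 1e-06 Hz, so 122.2 Hz = 122.2 / 1e-06 = 1.222e+08 microhertz.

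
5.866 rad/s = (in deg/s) 336.1. Check: 1 deg/s = 0.017453293 rad/s, so 5.866 rad/s = 5.866 / 0.017453293 = 336.09704 deg/s ≈ 336.1 deg/s (4 s.f.).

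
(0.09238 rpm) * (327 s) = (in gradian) 201.4. Check: 1 rpm = 0.10471976 rad/s, so 0.09238 rpm = 0.09238 * 0.10471976 = 0.009674011 rad/s. 327 s is already in s. Combine: 0.009674011 rad/s * 327 s = 3.1634016 rad. 1 gradian = 0.015707963 rad, so 3.1634016 rad = 3.1634016 / 0.015707963 = 201.3884 gradian ≈ 201.4 gradian (4 s.f.).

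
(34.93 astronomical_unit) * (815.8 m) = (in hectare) 4.263e+11. Check: 1 astronomical_unit = 1.4959787e+11 m, so 34.93 astronomical_unit = 34.93 * 1.4959787e+11 = 5.2254536e+12 m. 815.8 m is already in m. Combine: 5.2254536e+12 m * 815.8 m = 4.2629251e+15 m^2. 1 hectare = 10000 m^2, so 4.2629251e+15 m^2 = 4.2629251e+15 / 10000 = 4.2629251e+11 hectare ≈ 4.263e+11 hectare (4 s.f.).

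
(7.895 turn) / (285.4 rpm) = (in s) 1 turn = 6.2831853 rad, so 7.895 turn = 7.895 * 6.2831853 = 49.605748 rad. 1 rpm = 0.10471976 rad/s, so 285.4 rpm = 285.4 * 0.10471976 = 29.887018 rad/s. Combine: 49.605748 rad / 29.887018 rad/s = 1.6597758 s. Result: 1.6597758 s ≈ 1.66 s (4 s.f.). Final answer: 1.66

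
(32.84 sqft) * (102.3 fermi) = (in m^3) 3.121e-13. Check: 1 sqft = 0.09290304 m^2, so 32.84 sqft = 32.84 * 0.09290304 = 3.0509358 m^2. 1 fermi = 1e-15 m, so 102.3 fermi = 102.3 * 1e-15 = 1.023e-13 m. Combine: 3.0509358 m^2 * 1.023e-13 m = 3.1211074e-13 m^3. Result: 3.1211074e-13 m^3 ≈ 3.121e-13 m^3 (4 s.f.).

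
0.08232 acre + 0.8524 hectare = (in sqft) 1 acre = 4046.8564 m^2, so 0.08232 acre = 0.08232 * 4046.8564 = 333.13722 m^2. 1 hectare = 10000 m^2, so 0.8524 hectare = 0.8524 * 10000 = 8524 m^2. Sum: 333.13722 + 8524 = 8857.1372 m^2. 1 sqft = 0.09290304 m^2, so 8857.1372 m^2 = 8857.1372 / 0.09290304 = 95337.432 sqft ≈ 9.534e+04 sqft (4 s.f.). Final answer: 9.534e+04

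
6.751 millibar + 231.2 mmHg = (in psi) 4.569. Check: 1 millibar = 100 Pa, so 6.751 millibar = 6.751 * 100 = 675.1 Pa. 1 mmHg = 133.32237 Pa, so 231.2 mmHg = 231.2 * 133.32237 = 30824.132 Pa. Sum: 675.1 + 30824.132 = 31499.232 Pa. 1 psi = 6894.7573 Pa, so 31499.232 Pa = 31499.232 / 6894.7573 = 4.5685773 psi ≈ 4.569 psi (4 s.f.).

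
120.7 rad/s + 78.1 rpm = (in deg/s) 7384. Check: 120.7 rad/s is already in rad/s. 1 rpm = 0.10471976 rad/s, so 78.1 rpm = 78.1 * 0.10471976 = 8.1786129 rad/s. Sum: 120.7 + 8.1786129 = 128.87861 rad/s. 1 deg/s = 0.017453293 rad/s, so 128.87861 rad/s = 128.87861 / 0.017453293 = 7384.2006 deg/s ≈ 7384 deg/s (4 s.f.).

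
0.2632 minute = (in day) 1 minute = 60 s, so 0.2632 minute = 0.2632 * 60 = 15.792 s. 1 day = 86400 s, so 15.792 s = 15.792 / 86400 = 0.00018277778 day ≈ 0.0001828 day (4 s.f.). Final answer: 0.0001828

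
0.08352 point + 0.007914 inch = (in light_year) 1 point = 0.00035277778 m, so 0.08352 point = 0.08352 * 0.00035277778 = 2.9464e-05 m. 1 inch = 0.0254 m, so 0.007914 inch = 0.007914 * 0.0254 = 0.0002010156 m. Sum: 2.9464e-05 + 0.0002010156 = 0.0002304796 m. 1 light_year = 9.4607305e+15 m, so 0.0002304796 m = 0.0002304796 / 9.4607305e+15 = 2.4361713e-20 light_year ≈ 2.436e-20 light_year (4 s.f.). Final answer: 2.436e-20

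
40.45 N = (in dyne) 1 dyne = 1e-05 N, so 40.45 N = 40.45 / 1e-05 = 4045000 dyne ≈ 4.045e+06 dyne (4 s.f.). Final answer: 4.045e+06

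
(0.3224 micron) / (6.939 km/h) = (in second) 1 micron = 1e-06 m, so 0.3224 micron = 0.3224 * 1e-06 = 3.224e-07 m. 1 km/h = 0.27777778 m/s, so 6.939 km/h = 6.939 * 0.27777778 = 1.9275 m/s. Combine: 3.224e-07 m / 1.9275 m/s = 1.6726329e-07 s. 1.6726329e-07 s = 1.6726329e-07 second ≈ 1.673e-07 second (4 s.f.). Final answer: 1.673e-07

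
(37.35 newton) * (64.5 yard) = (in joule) 37.35 newton = 37.35 N. 1 yard = 0.9144 m, so 64.5 yard = 64.5 * 0.9144 = 58.9788 m. Combine: 37.35 N * 58.9788 m = 2202.8582 J. 2202.8582 J = 2202.8582 joule ≈ 2203 joule (4 s.f.). Final answer: 2203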